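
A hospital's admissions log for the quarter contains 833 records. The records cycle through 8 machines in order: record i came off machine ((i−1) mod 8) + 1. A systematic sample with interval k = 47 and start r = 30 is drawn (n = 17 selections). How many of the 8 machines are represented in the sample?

Consecutive selections differ by k = 47, so their machine numbers differ by 47 mod 8 = 7.
gcd(47, 8) = 1, so the sample visits 8/1 = 8 distinct residues mod 8.
Start 30 is machine 6; the machines hit are 1, 2, 3, 4, 5, 6, 7, 8.

8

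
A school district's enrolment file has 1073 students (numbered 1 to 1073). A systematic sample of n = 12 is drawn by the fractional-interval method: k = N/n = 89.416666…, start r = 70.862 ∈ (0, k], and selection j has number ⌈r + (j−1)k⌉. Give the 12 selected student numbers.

71, 161, 250, 340, 429, 518, 608, 697, 787, 876, 966, 1055

j=1: r + 0k = 70.862 → ⌈·⌉ = 71
j=2: r + 1k = 160.278666… → ⌈·⌉ = 161
j=3: r + 2k = 249.695333… → ⌈·⌉ = 250
j=4: r + 3k = 339.112 → ⌈·⌉ = 340
j=5: r + 4k = 428.528666… → ⌈·⌉ = 429
j=6: r + 5k = 517.945333… → ⌈·⌉ = 518
j=7: r + 6k = 607.362 → ⌈·⌉ = 608
j=8: r + 7k = 696.778666… → ⌈·⌉ = 697
j=9: r + 8k = 786.195333… → ⌈·⌉ = 787
j=10: r + 9k = 875.612 → ⌈·⌉ = 876
j=11: r + 10k = 965.028666… → ⌈·⌉ = 966
j=12: r + 11k = 1054.445333… → ⌈·⌉ = 1055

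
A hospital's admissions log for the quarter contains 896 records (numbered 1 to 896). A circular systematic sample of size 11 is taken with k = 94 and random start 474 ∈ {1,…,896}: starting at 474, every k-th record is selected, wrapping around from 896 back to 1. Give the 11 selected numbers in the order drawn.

474, 568, 662, 756, 850, 48, 142, 236, 330, 424, 518

Selection 1: 474
Selection 2: 474 + 94 = 568
Selection 3: 568 + 94 = 662
Selection 4: 662 + 94 = 756
Selection 5: 756 + 94 = 850
Selection 6: 850 + 94 = 944 → 944 − 896 = 48
Selection 7: 48 + 94 = 142
Selection 8: 142 + 94 = 236
Selection 9: 236 + 94 = 330
Selection 10: 330 + 94 = 424
Selection 11: 424 + 94 = 518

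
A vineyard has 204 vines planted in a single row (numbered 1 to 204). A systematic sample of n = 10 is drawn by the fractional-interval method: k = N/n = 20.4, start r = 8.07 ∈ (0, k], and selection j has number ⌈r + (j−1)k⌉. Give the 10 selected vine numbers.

j=1: r + 0k = 8.07 → ⌈·⌉ = 9
j=2: r + 1k = 28.47 → ⌈·⌉ = 29
j=3: r + 2k = 48.87 → ⌈·⌉ = 49
j=4: r + 3k = 69.27 → ⌈·⌉ = 70
j=5: r + 4k = 89.67 → ⌈·⌉ = 90
j=6: r + 5k = 110.07 → ⌈·⌉ = 111
j=7: r + 6k = 130.47 → ⌈·⌉ = 131
j=8: r + 7k = 150.87 → ⌈·⌉ = 151
j=9: r + 8k = 171.27 → ⌈·⌉ = 172
j=10: r + 9k = 191.67 → ⌈·⌉ = 192

9, 29, 49, 70, 90, 111, 131, 151, 172, 192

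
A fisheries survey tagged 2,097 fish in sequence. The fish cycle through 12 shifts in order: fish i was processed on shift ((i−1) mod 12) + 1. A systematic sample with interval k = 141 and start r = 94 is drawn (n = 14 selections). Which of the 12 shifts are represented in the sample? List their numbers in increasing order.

1, 4, 7, 10

Consecutive selections differ by k = 141, so their shift numbers differ by 141 mod 12 = 9.
gcd(141, 12) = 3, so the sample visits 12/3 = 4 distinct residues mod 12.
Start 94 is shift 10; the shifts hit are 1, 4, 7, 10.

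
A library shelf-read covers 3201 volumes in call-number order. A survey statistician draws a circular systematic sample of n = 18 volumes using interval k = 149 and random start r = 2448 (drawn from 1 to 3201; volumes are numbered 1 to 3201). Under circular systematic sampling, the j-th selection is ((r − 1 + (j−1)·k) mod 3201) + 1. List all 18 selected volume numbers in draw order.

Selection 1: 2448
Selection 2: 2448 + 149 = 2597
Selection 3: 2597 + 149 = 2746
Selection 4: 2746 + 149 = 2895
Selection 5: 2895 + 149 = 3044
Selection 6: 3044 + 149 = 3193
Selection 7: 3193 + 149 = 3342 → 3342 − 3201 = 141
Selection 8: 141 + 149 = 290
Selection 9: 290 + 149 = 439
Selection 10: 439 + 149 = 588
Selection 11: 588 + 149 = 737
Selection 12: 737 + 149 = 886
Selection 13: 886 + 149 = 1035
Selection 14: 1035 + 149 = 1184
Selection 15: 1184 + 149 = 1333
Selection 16: 1333 + 149 = 1482
Selection 17: 1482 + 149 = 1631
Selection 18: 1631 + 149 = 1780

2448, 2597, 2746, 2895, 3044, 3193, 141, 290, 439, 588, 737, 886, 1035, 1184, 1333, 1482, 1631, 1780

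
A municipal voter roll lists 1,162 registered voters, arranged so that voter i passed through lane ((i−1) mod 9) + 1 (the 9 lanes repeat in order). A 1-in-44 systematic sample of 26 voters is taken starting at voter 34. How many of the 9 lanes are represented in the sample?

9

Consecutive selections differ by k = 44, so their lane numbers differ by 44 mod 9 = 8.
gcd(44, 9) = 1, so the sample visits 9/1 = 9 distinct residues mod 9.
Start 34 is lane 7; the lanes hit are 1, 2, 3, 4, 5, 6, 7, 8, 9.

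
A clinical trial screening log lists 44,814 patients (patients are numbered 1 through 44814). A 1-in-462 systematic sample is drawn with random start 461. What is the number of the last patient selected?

k = 462
97th selection = r + (97−1)·k = 461 + 96×462 = 461 + 44352 = 44813

44813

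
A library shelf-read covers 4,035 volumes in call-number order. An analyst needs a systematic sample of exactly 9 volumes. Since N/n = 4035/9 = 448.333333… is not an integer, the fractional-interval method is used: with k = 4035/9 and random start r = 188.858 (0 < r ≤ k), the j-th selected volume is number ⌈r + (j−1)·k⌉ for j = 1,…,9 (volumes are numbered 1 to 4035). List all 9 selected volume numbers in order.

j=1: r + 0k = 188.858 → ⌈·⌉ = 189
j=2: r + 1k = 637.191333… → ⌈·⌉ = 638
j=3: r + 2k = 1085.524666… → ⌈·⌉ = 1086
j=4: r + 3k = 1533.858 → ⌈·⌉ = 1534
j=5: r + 4k = 1982.191333… → ⌈·⌉ = 1983
j=6: r + 5k = 2430.524666… → ⌈·⌉ = 2431
j=7: r + 6k = 2878.858 → ⌈·⌉ = 2879
j=8: r + 7k = 3327.191333… → ⌈·⌉ = 3328
j=9: r + 8k = 3775.524666… → ⌈·⌉ = 3776

189, 638, 1086, 1534, 1983, 2431, 2879, 3328, 3776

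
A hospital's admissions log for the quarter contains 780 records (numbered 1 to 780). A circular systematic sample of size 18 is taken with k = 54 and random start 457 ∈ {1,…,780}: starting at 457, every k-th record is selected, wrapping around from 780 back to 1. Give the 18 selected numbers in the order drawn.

Selection 1: 457
Selection 2: 457 + 54 = 511
Selection 3: 511 + 54 = 565
Selection 4: 565 + 54 = 619
Selection 5: 619 + 54 = 673
Selection 6: 673 + 54 = 727
Selection 7: 727 + 54 = 781 → 781 − 780 = 1
Selection 8: 1 + 54 = 55
Selection 9: 55 + 54 = 109
Selection 10: 109 + 54 = 163
Selection 11: 163 + 54 = 217
Selection 12: 217 + 54 = 271
Selection 13: 271 + 54 = 325
Selection 14: 325 + 54 = 379
Selection 15: 379 + 54 = 433
Selection 16: 433 + 54 = 487
Selection 17: 487 + 54 = 541
Selection 18: 541 + 54 = 595

457, 511, 565, 619, 673, 727, 1, 55, 109, 163, 217, 271, 325, 379, 433, 487, 541, 595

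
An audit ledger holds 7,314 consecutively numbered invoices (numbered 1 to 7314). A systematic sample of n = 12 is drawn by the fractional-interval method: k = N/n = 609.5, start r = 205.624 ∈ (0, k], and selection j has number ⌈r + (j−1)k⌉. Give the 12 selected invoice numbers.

j=1: r + 0k = 205.624 → ⌈·⌉ = 206
j=2: r + 1k = 815.124 → ⌈·⌉ = 816
j=3: r + 2k = 1424.624 → ⌈·⌉ = 1425
j=4: r + 3k = 2034.124 → ⌈·⌉ = 2035
j=5: r + 4k = 2643.624 → ⌈·⌉ = 2644
j=6: r + 5k = 3253.124 → ⌈·⌉ = 3254
j=7: r + 6k = 3862.624 → ⌈·⌉ = 3863
j=8: r + 7k = 4472.124 → ⌈·⌉ = 4473
j=9: r + 8k = 5081.624 → ⌈·⌉ = 5082
j=10: r + 9k = 5691.124 → ⌈·⌉ = 5692
j=11: r + 10k = 6300.624 → ⌈·⌉ = 6301
j=12: r + 11k = 6910.124 → ⌈·⌉ = 6911

206, 816, 1425, 2035, 2644, 3254, 3863, 4473, 5082, 5692, 6301, 6911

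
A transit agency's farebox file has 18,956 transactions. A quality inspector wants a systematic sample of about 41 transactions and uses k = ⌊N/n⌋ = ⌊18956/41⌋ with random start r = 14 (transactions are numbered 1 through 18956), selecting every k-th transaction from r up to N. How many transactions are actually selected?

42

k = ⌊18956/41⌋ = 462
Achieved size = ⌊(18956 − 14)/462⌋ + 1 = ⌊18942/462⌋ + 1 = 41 + 1 = 42
(last selection: 14 + 41×462 = 18956 ≤ 18956; next would be 19418 > 18956)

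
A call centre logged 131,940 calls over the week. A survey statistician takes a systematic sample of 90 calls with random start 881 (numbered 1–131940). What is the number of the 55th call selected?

k = 131940/90 = 1466
55th selection = r + (55−1)·k = 881 + 54×1466 = 881 + 79164 = 80045

80045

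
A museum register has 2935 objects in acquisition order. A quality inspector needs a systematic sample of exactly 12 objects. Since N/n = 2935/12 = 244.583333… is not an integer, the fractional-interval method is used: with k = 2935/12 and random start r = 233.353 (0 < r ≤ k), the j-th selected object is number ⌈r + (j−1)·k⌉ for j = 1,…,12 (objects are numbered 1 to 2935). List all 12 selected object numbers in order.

j=1: r + 0k = 233.353 → ⌈·⌉ = 234
j=2: r + 1k = 477.936333… → ⌈·⌉ = 478
j=3: r + 2k = 722.519666… → ⌈·⌉ = 723
j=4: r + 3k = 967.103 → ⌈·⌉ = 968
j=5: r + 4k = 1211.686333… → ⌈·⌉ = 1212
j=6: r + 5k = 1456.269666… → ⌈·⌉ = 1457
j=7: r + 6k = 1700.853 → ⌈·⌉ = 1701
j=8: r + 7k = 1945.436333… → ⌈·⌉ = 1946
j=9: r + 8k = 2190.019666… → ⌈·⌉ = 2191
j=10: r + 9k = 2434.603 → ⌈·⌉ = 2435
j=11: r + 10k = 2679.186333… → ⌈·⌉ = 2680
j=12: r + 11k = 2923.769666… → ⌈·⌉ = 2924

234, 478, 723, 968, 1212, 1457, 1701, 1946, 2191, 2435, 2680, 2924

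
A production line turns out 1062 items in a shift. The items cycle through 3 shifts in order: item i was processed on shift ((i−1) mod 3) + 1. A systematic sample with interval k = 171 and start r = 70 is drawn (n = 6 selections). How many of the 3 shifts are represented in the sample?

1

Consecutive selections differ by k = 171, so their shift numbers differ by 171 mod 3 = 0.
gcd(171, 3) = 3, so the sample visits 3/3 = 1 distinct residues mod 3.
Start 70 is shift 1; the shifts hit are 1.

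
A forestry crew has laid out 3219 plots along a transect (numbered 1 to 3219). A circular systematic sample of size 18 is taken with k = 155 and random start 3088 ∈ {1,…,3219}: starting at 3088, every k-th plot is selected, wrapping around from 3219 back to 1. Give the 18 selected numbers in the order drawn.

3088, 24, 179, 334, 489, 644, 799, 954, 1109, 1264, 1419, 1574, 1729, 1884, 2039, 2194, 2349, 2504

Selection 1: 3088
Selection 2: 3088 + 155 = 3243 → 3243 − 3219 = 24
Selection 3: 24 + 155 = 179
Selection 4: 179 + 155 = 334
Selection 5: 334 + 155 = 489
Selection 6: 489 + 155 = 644
Selection 7: 644 + 155 = 799
Selection 8: 799 + 155 = 954
Selection 9: 954 + 155 = 1109
Selection 10: 1109 + 155 = 1264
Selection 11: 1264 + 155 = 1419
Selection 12: 1419 + 155 = 1574
Selection 13: 1574 + 155 = 1729
Selection 14: 1729 + 155 = 1884
Selection 15: 1884 + 155 = 2039
Selection 16: 2039 + 155 = 2194
Selection 17: 2194 + 155 = 2349
Selection 18: 2349 + 155 = 2504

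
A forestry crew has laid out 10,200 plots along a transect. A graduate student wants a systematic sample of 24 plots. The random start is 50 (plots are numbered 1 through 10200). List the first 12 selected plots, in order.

k = N/n = 10200/24 = 425
plot 1: 50
plot 2: 50 + 425 = 475
plot 3: 475 + 425 = 900
plot 4: 900 + 425 = 1325
plot 5: 1325 + 425 = 1750
plot 6: 1750 + 425 = 2175
plot 7: 2175 + 425 = 2600
plot 8: 2600 + 425 = 3025
plot 9: 3025 + 425 = 3450
plot 10: 3450 + 425 = 3875
plot 11: 3875 + 425 = 4300
plot 12: 4300 + 425 = 4725

50, 475, 900, 1325, 1750, 2175, 2600, 3025, 3450, 3875, 4300, 4725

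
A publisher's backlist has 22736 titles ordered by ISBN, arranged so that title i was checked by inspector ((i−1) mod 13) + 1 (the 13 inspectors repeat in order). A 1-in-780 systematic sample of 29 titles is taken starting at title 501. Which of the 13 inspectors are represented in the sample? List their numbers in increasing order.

Consecutive selections differ by k = 780, so their inspector numbers differ by 780 mod 13 = 0.
gcd(780, 13) = 13, so the sample visits 13/13 = 1 distinct residues mod 13.
Start 501 is inspector 7; the inspectors hit are 7.

7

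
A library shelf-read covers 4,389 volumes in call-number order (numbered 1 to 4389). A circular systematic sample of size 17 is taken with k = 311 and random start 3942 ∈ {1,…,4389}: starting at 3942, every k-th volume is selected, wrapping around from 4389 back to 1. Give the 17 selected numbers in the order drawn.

3942, 4253, 175, 486, 797, 1108, 1419, 1730, 2041, 2352, 2663, 2974, 3285, 3596, 3907, 4218, 140

Selection 1: 3942
Selection 2: 3942 + 311 = 4253
Selection 3: 4253 + 311 = 4564 → 4564 − 4389 = 175
Selection 4: 175 + 311 = 486
Selection 5: 486 + 311 = 797
Selection 6: 797 + 311 = 1108
Selection 7: 1108 + 311 = 1419
Selection 8: 1419 + 311 = 1730
Selection 9: 1730 + 311 = 2041
Selection 10: 2041 + 311 = 2352
Selection 11: 2352 + 311 = 2663
Selection 12: 2663 + 311 = 2974
Selection 13: 2974 + 311 = 3285
Selection 14: 3285 + 311 = 3596
Selection 15: 3596 + 311 = 3907
Selection 16: 3907 + 311 = 4218
Selection 17: 4218 + 311 = 4529 → 4529 − 4389 = 140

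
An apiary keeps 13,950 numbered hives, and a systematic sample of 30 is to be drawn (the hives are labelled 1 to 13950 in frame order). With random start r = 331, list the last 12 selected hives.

8701, 9166, 9631, 10096, 10561, 11026, 11491, 11956, 12421, 12886, 13351, 13816

k = N/n = 13950/30 = 465
19th selection = 331 + 18×465 = 8701
20th: 8701 + 465 = 9166
21st: 9166 + 465 = 9631
22nd: 9631 + 465 = 10096
23rd: 10096 + 465 = 10561
24th: 10561 + 465 = 11026
25th: 11026 + 465 = 11491
26th: 11491 + 465 = 11956
27th: 11956 + 465 = 12421
28th: 12421 + 465 = 12886
29th: 12886 + 465 = 13351
30th: 13351 + 465 = 13816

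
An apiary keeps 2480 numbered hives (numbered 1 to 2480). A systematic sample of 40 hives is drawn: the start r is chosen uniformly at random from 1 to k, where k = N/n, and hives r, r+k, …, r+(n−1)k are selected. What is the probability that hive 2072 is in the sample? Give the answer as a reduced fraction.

1/62

k = 2480/40 = 62.
Hive 2072 is selected iff r ≡ 2072 (mod 62); exactly one such r in {1,…,62}.
Inclusion probability = 1/62.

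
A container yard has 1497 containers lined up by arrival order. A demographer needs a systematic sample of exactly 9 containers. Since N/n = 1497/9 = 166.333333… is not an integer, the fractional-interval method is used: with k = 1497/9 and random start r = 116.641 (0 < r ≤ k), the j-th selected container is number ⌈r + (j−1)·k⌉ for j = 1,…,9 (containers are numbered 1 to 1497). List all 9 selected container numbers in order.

117, 283, 450, 616, 782, 949, 1115, 1281, 1448

j=1: r + 0k = 116.641 → ⌈·⌉ = 117
j=2: r + 1k = 282.974333… → ⌈·⌉ = 283
j=3: r + 2k = 449.307666… → ⌈·⌉ = 450
j=4: r + 3k = 615.641 → ⌈·⌉ = 616
j=5: r + 4k = 781.974333… → ⌈·⌉ = 782
j=6: r + 5k = 948.307666… → ⌈·⌉ = 949
j=7: r + 6k = 1114.641 → ⌈·⌉ = 1115
j=8: r + 7k = 1280.974333… → ⌈·⌉ = 1281
j=9: r + 8k = 1447.307666… → ⌈·⌉ = 1448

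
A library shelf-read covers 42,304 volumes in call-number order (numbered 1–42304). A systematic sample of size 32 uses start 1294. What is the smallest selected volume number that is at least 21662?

k = 42304/32 = 1322
Steps past start: ⌈(21662 − 1294)/1322⌉ = ⌈20368/1322⌉ = 16
Selected volume: 1294 + 16×1322 = 22446

22446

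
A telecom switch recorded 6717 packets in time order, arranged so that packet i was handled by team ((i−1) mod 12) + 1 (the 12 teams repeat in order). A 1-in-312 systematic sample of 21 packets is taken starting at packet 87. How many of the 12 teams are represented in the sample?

1

Consecutive selections differ by k = 312, so their team numbers differ by 312 mod 12 = 0.
gcd(312, 12) = 12, so the sample visits 12/12 = 1 distinct residues mod 12.
Start 87 is team 3; the teams hit are 3.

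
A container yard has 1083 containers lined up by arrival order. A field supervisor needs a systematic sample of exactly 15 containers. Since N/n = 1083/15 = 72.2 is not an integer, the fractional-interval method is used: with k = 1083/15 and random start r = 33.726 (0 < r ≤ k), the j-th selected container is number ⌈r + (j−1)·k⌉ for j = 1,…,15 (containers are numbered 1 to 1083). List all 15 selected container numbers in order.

j=1: r + 0k = 33.726 → ⌈·⌉ = 34
j=2: r + 1k = 105.926 → ⌈·⌉ = 106
j=3: r + 2k = 178.126 → ⌈·⌉ = 179
j=4: r + 3k = 250.326 → ⌈·⌉ = 251
j=5: r + 4k = 322.526 → ⌈·⌉ = 323
j=6: r + 5k = 394.726 → ⌈·⌉ = 395
j=7: r + 6k = 466.926 → ⌈·⌉ = 467
j=8: r + 7k = 539.126 → ⌈·⌉ = 540
j=9: r + 8k = 611.326 → ⌈·⌉ = 612
j=10: r + 9k = 683.526 → ⌈·⌉ = 684
j=11: r + 10k = 755.726 → ⌈·⌉ = 756
j=12: r + 11k = 827.926 → ⌈·⌉ = 828
j=13: r + 12k = 900.126 → ⌈·⌉ = 901
j=14: r + 13k = 972.326 → ⌈·⌉ = 973
j=15: r + 14k = 1044.526 → ⌈·⌉ = 1045

34, 106, 179, 251, 323, 395, 467, 540, 612, 684, 756, 828, 901, 973, 1045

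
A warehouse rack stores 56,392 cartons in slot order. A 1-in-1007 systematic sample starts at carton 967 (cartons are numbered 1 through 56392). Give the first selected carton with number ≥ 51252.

51317

k = 1007
Steps past start: ⌈(51252 − 967)/1007⌉ = ⌈50285/1007⌉ = 50
Selected carton: 967 + 50×1007 = 51317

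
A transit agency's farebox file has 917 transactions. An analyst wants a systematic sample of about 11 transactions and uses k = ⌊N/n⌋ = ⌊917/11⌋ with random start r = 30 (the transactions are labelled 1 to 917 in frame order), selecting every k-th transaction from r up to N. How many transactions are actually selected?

k = ⌊917/11⌋ = 83
Achieved size = ⌊(917 − 30)/83⌋ + 1 = ⌊887/83⌋ + 1 = 10 + 1 = 11
(last selection: 30 + 10×83 = 860 ≤ 917; next would be 943 > 917)

11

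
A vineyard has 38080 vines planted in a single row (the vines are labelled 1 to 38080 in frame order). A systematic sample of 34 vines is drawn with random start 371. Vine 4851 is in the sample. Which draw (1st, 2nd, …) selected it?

5

k = 38080/34 = 1120
position = (4851 − 371)/1120 + 1 = 4480/1120 + 1 = 4 + 1 = 5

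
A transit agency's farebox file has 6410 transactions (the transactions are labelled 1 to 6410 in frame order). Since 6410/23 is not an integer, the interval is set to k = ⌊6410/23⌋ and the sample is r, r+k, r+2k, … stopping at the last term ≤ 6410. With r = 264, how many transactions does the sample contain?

23

k = ⌊6410/23⌋ = 278
Achieved size = ⌊(6410 − 264)/278⌋ + 1 = ⌊6146/278⌋ + 1 = 22 + 1 = 23
(last selection: 264 + 22×278 = 6380 ≤ 6410; next would be 6658 > 6410)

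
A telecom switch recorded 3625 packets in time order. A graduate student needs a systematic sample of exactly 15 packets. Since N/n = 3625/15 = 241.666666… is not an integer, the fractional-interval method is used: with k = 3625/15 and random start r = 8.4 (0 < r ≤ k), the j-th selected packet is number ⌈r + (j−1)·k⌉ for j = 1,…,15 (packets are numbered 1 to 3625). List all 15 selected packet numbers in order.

9, 251, 492, 734, 976, 1217, 1459, 1701, 1942, 2184, 2426, 2667, 2909, 3151, 3392

j=1: r + 0k = 8.4 → ⌈·⌉ = 9
j=2: r + 1k = 250.066666… → ⌈·⌉ = 251
j=3: r + 2k = 491.733333… → ⌈·⌉ = 492
j=4: r + 3k = 733.4 → ⌈·⌉ = 734
j=5: r + 4k = 975.066666… → ⌈·⌉ = 976
j=6: r + 5k = 1216.733333… → ⌈·⌉ = 1217
j=7: r + 6k = 1458.4 → ⌈·⌉ = 1459
j=8: r + 7k = 1700.066666… → ⌈·⌉ = 1701
j=9: r + 8k = 1941.733333… → ⌈·⌉ = 1942
j=10: r + 9k = 2183.4 → ⌈·⌉ = 2184
j=11: r + 10k = 2425.066666… → ⌈·⌉ = 2426
j=12: r + 11k = 2666.733333… → ⌈·⌉ = 2667
j=13: r + 12k = 2908.4 → ⌈·⌉ = 2909
j=14: r + 13k = 3150.066666… → ⌈·⌉ = 3151
j=15: r + 14k = 3391.733333… → ⌈·⌉ = 3392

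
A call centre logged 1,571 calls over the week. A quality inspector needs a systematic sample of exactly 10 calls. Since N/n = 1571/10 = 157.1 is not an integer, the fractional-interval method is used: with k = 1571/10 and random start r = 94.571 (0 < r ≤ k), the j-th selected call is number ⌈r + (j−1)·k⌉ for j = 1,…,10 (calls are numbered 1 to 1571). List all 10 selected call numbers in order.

95, 252, 409, 566, 723, 881, 1038, 1195, 1352, 1509

j=1: r + 0k = 94.571 → ⌈·⌉ = 95
j=2: r + 1k = 251.671 → ⌈·⌉ = 252
j=3: r + 2k = 408.771 → ⌈·⌉ = 409
j=4: r + 3k = 565.871 → ⌈·⌉ = 566
j=5: r + 4k = 722.971 → ⌈·⌉ = 723
j=6: r + 5k = 880.071 → ⌈·⌉ = 881
j=7: r + 6k = 1037.171 → ⌈·⌉ = 1038
j=8: r + 7k = 1194.271 → ⌈·⌉ = 1195
j=9: r + 8k = 1351.371 → ⌈·⌉ = 1352
j=10: r + 9k = 1508.471 → ⌈·⌉ = 1509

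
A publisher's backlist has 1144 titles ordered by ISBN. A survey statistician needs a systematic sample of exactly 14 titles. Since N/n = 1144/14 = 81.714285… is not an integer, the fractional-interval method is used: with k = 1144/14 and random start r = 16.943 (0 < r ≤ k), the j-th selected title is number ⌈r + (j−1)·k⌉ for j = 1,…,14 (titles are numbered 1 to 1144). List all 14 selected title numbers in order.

j=1: r + 0k = 16.943 → ⌈·⌉ = 17
j=2: r + 1k = 98.657285… → ⌈·⌉ = 99
j=3: r + 2k = 180.371571… → ⌈·⌉ = 181
j=4: r + 3k = 262.085857… → ⌈·⌉ = 263
j=5: r + 4k = 343.800142… → ⌈·⌉ = 344
j=6: r + 5k = 425.514428… → ⌈·⌉ = 426
j=7: r + 6k = 507.228714… → ⌈·⌉ = 508
j=8: r + 7k = 588.943 → ⌈·⌉ = 589
j=9: r + 8k = 670.657285… → ⌈·⌉ = 671
j=10: r + 9k = 752.371571… → ⌈·⌉ = 753
j=11: r + 10k = 834.085857… → ⌈·⌉ = 835
j=12: r + 11k = 915.800142… → ⌈·⌉ = 916
j=13: r + 12k = 997.514428… → ⌈·⌉ = 998
j=14: r + 13k = 1079.228714… → ⌈·⌉ = 1080

17, 99, 181, 263, 344, 426, 508, 589, 671, 753, 835, 916, 998, 1080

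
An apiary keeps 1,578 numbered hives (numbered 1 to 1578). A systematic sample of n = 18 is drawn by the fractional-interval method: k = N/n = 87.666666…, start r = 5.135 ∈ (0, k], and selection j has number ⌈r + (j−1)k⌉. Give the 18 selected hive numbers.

6, 93, 181, 269, 356, 444, 532, 619, 707, 795, 882, 970, 1058, 1145, 1233, 1321, 1408, 1496

j=1: r + 0k = 5.135 → ⌈·⌉ = 6
j=2: r + 1k = 92.801666… → ⌈·⌉ = 93
j=3: r + 2k = 180.468333… → ⌈·⌉ = 181
j=4: r + 3k = 268.135 → ⌈·⌉ = 269
j=5: r + 4k = 355.801666… → ⌈·⌉ = 356
j=6: r + 5k = 443.468333… → ⌈·⌉ = 444
j=7: r + 6k = 531.135 → ⌈·⌉ = 532
j=8: r + 7k = 618.801666… → ⌈·⌉ = 619
j=9: r + 8k = 706.468333… → ⌈·⌉ = 707
j=10: r + 9k = 794.135 → ⌈·⌉ = 795
j=11: r + 10k = 881.801666… → ⌈·⌉ = 882
j=12: r + 11k = 969.468333… → ⌈·⌉ = 970
j=13: r + 12k = 1057.135 → ⌈·⌉ = 1058
j=14: r + 13k = 1144.801666… → ⌈·⌉ = 1145
j=15: r + 14k = 1232.468333… → ⌈·⌉ = 1233
j=16: r + 15k = 1320.135 → ⌈·⌉ = 1321
j=17: r + 16k = 1407.801666… → ⌈·⌉ = 1408
j=18: r + 17k = 1495.468333… → ⌈·⌉ = 1496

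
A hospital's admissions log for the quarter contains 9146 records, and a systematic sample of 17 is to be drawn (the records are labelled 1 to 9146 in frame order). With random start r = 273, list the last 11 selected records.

k = N/n = 9146/17 = 538
7th selection = 273 + 6×538 = 3501
8th: 3501 + 538 = 4039
9th: 4039 + 538 = 4577
10th: 4577 + 538 = 5115
11th: 5115 + 538 = 5653
12th: 5653 + 538 = 6191
13th: 6191 + 538 = 6729
14th: 6729 + 538 = 7267
15th: 7267 + 538 = 7805
16th: 7805 + 538 = 8343
17th: 8343 + 538 = 8881

3501, 4039, 4577, 5115, 5653, 6191, 6729, 7267, 7805, 8343, 8881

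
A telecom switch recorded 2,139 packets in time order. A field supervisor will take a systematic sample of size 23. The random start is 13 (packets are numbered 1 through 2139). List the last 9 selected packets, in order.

k = N/n = 2139/23 = 93
15th selection = 13 + 14×93 = 1315
16th: 1315 + 93 = 1408
17th: 1408 + 93 = 1501
18th: 1501 + 93 = 1594
19th: 1594 + 93 = 1687
20th: 1687 + 93 = 1780
21st: 1780 + 93 = 1873
22nd: 1873 + 93 = 1966
23rd: 1966 + 93 = 2059

1315, 1408, 1501, 1594, 1687, 1780, 1873, 1966, 2059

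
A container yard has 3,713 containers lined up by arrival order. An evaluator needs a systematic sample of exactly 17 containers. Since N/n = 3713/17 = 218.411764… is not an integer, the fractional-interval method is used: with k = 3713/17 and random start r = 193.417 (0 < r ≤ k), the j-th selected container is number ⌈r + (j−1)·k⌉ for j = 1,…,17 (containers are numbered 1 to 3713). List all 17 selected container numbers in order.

194, 412, 631, 849, 1068, 1286, 1504, 1723, 1941, 2160, 2378, 2596, 2815, 3033, 3252, 3470, 3689

j=1: r + 0k = 193.417 → ⌈·⌉ = 194
j=2: r + 1k = 411.828764… → ⌈·⌉ = 412
j=3: r + 2k = 630.240529… → ⌈·⌉ = 631
j=4: r + 3k = 848.652294… → ⌈·⌉ = 849
j=5: r + 4k = 1067.064058… → ⌈·⌉ = 1068
j=6: r + 5k = 1285.475823… → ⌈·⌉ = 1286
j=7: r + 6k = 1503.887588… → ⌈·⌉ = 1504
j=8: r + 7k = 1722.299352… → ⌈·⌉ = 1723
j=9: r + 8k = 1940.711117… → ⌈·⌉ = 1941
j=10: r + 9k = 2159.122882… → ⌈·⌉ = 2160
j=11: r + 10k = 2377.534647… → ⌈·⌉ = 2378
j=12: r + 11k = 2595.946411… → ⌈·⌉ = 2596
j=13: r + 12k = 2814.358176… → ⌈·⌉ = 2815
j=14: r + 13k = 3032.769941… → ⌈·⌉ = 3033
j=15: r + 14k = 3251.181705… → ⌈·⌉ = 3252
j=16: r + 15k = 3469.593470… → ⌈·⌉ = 3470
j=17: r + 16k = 3688.005235… → ⌈·⌉ = 3689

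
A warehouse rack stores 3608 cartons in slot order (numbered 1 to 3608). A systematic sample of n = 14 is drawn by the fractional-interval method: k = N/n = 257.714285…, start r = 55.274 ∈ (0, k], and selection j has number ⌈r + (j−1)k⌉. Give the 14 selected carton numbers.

56, 313, 571, 829, 1087, 1344, 1602, 1860, 2117, 2375, 2633, 2891, 3148, 3406

j=1: r + 0k = 55.274 → ⌈·⌉ = 56
j=2: r + 1k = 312.988285… → ⌈·⌉ = 313
j=3: r + 2k = 570.702571… → ⌈·⌉ = 571
j=4: r + 3k = 828.416857… → ⌈·⌉ = 829
j=5: r + 4k = 1086.131142… → ⌈·⌉ = 1087
j=6: r + 5k = 1343.845428… → ⌈·⌉ = 1344
j=7: r + 6k = 1601.559714… → ⌈·⌉ = 1602
j=8: r + 7k = 1859.274 → ⌈·⌉ = 1860
j=9: r + 8k = 2116.988285… → ⌈·⌉ = 2117
j=10: r + 9k = 2374.702571… → ⌈·⌉ = 2375
j=11: r + 10k = 2632.416857… → ⌈·⌉ = 2633
j=12: r + 11k = 2890.131142… → ⌈·⌉ = 2891
j=13: r + 12k = 3147.845428… → ⌈·⌉ = 3148
j=14: r + 13k = 3405.559714… → ⌈·⌉ = 3406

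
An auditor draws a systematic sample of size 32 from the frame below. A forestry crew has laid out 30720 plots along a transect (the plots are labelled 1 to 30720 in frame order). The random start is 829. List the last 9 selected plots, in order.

22909, 23869, 24829, 25789, 26749, 27709, 28669, 29629, 30589

k = N/n = 30720/32 = 960
24th selection = 829 + 23×960 = 22909
25th: 22909 + 960 = 23869
26th: 23869 + 960 = 24829
27th: 24829 + 960 = 25789
28th: 25789 + 960 = 26749
29th: 26749 + 960 = 27709
30th: 27709 + 960 = 28669
31st: 28669 + 960 = 29629
32nd: 29629 + 960 = 30589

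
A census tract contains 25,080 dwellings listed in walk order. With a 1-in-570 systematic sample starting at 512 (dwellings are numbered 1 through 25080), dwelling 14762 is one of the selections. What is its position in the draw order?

k = 570
position = (14762 − 512)/570 + 1 = 14250/570 + 1 = 25 + 1 = 26

26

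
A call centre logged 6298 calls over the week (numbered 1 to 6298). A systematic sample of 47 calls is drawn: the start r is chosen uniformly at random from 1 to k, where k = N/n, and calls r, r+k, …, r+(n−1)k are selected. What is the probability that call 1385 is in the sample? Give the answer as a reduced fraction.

1/134

k = 6298/47 = 134.
Call 1385 is selected iff r ≡ 1385 (mod 134); exactly one such r in {1,…,134}.
Inclusion probability = 1/134.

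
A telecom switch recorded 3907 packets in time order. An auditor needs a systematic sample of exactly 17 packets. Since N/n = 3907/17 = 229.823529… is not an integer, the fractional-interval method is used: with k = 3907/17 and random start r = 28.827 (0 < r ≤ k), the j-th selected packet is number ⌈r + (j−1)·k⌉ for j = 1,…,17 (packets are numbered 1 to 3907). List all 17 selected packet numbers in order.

29, 259, 489, 719, 949, 1178, 1408, 1638, 1868, 2098, 2328, 2557, 2787, 3017, 3247, 3477, 3707

j=1: r + 0k = 28.827 → ⌈·⌉ = 29
j=2: r + 1k = 258.650529… → ⌈·⌉ = 259
j=3: r + 2k = 488.474058… → ⌈·⌉ = 489
j=4: r + 3k = 718.297588… → ⌈·⌉ = 719
j=5: r + 4k = 948.121117… → ⌈·⌉ = 949
j=6: r + 5k = 1177.944647… → ⌈·⌉ = 1178
j=7: r + 6k = 1407.768176… → ⌈·⌉ = 1408
j=8: r + 7k = 1637.591705… → ⌈·⌉ = 1638
j=9: r + 8k = 1867.415235… → ⌈·⌉ = 1868
j=10: r + 9k = 2097.238764… → ⌈·⌉ = 2098
j=11: r + 10k = 2327.062294… → ⌈·⌉ = 2328
j=12: r + 11k = 2556.885823… → ⌈·⌉ = 2557
j=13: r + 12k = 2786.709352… → ⌈·⌉ = 2787
j=14: r + 13k = 3016.532882… → ⌈·⌉ = 3017
j=15: r + 14k = 3246.356411… → ⌈·⌉ = 3247
j=16: r + 15k = 3476.179941… → ⌈·⌉ = 3477
j=17: r + 16k = 3706.003470… → ⌈·⌉ = 3707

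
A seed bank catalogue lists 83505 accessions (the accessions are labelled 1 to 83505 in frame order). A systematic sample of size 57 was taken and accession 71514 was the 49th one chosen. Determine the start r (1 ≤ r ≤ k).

k = 83505/57 = 1465
r = 71514 − (49−1)×1465 = 71514 − 70320 = 1194

1194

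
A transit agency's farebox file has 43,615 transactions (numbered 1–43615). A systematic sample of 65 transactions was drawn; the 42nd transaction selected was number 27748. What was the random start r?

237

k = 43615/65 = 671
r = 27748 − (42−1)×671 = 27748 − 27511 = 237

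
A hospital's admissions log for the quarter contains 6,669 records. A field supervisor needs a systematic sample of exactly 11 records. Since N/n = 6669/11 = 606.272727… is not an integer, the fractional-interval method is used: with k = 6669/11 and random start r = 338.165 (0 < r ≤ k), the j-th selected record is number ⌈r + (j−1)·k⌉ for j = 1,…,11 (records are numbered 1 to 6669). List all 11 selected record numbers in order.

j=1: r + 0k = 338.165 → ⌈·⌉ = 339
j=2: r + 1k = 944.437727… → ⌈·⌉ = 945
j=3: r + 2k = 1550.710454… → ⌈·⌉ = 1551
j=4: r + 3k = 2156.983181… → ⌈·⌉ = 2157
j=5: r + 4k = 2763.255909… → ⌈·⌉ = 2764
j=6: r + 5k = 3369.528636… → ⌈·⌉ = 3370
j=7: r + 6k = 3975.801363… → ⌈·⌉ = 3976
j=8: r + 7k = 4582.074090… → ⌈·⌉ = 4583
j=9: r + 8k = 5188.346818… → ⌈·⌉ = 5189
j=10: r + 9k = 5794.619545… → ⌈·⌉ = 5795
j=11: r + 10k = 6400.892272… → ⌈·⌉ = 6401

339, 945, 1551, 2157, 2764, 3370, 3976, 4583, 5189, 5795, 6401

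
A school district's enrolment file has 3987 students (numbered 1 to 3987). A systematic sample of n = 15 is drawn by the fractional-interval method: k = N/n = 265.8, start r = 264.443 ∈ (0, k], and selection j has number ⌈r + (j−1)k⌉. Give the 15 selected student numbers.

j=1: r + 0k = 264.443 → ⌈·⌉ = 265
j=2: r + 1k = 530.243 → ⌈·⌉ = 531
j=3: r + 2k = 796.043 → ⌈·⌉ = 797
j=4: r + 3k = 1061.843 → ⌈·⌉ = 1062
j=5: r + 4k = 1327.643 → ⌈·⌉ = 1328
j=6: r + 5k = 1593.443 → ⌈·⌉ = 1594
j=7: r + 6k = 1859.243 → ⌈·⌉ = 1860
j=8: r + 7k = 2125.043 → ⌈·⌉ = 2126
j=9: r + 8k = 2390.843 → ⌈·⌉ = 2391
j=10: r + 9k = 2656.643 → ⌈·⌉ = 2657
j=11: r + 10k = 2922.443 → ⌈·⌉ = 2923
j=12: r + 11k = 3188.243 → ⌈·⌉ = 3189
j=13: r + 12k = 3454.043 → ⌈·⌉ = 3455
j=14: r + 13k = 3719.843 → ⌈·⌉ = 3720
j=15: r + 14k = 3985.643 → ⌈·⌉ = 3986

265, 531, 797, 1062, 1328, 1594, 1860, 2126, 2391, 2657, 2923, 3189, 3455, 3720, 3986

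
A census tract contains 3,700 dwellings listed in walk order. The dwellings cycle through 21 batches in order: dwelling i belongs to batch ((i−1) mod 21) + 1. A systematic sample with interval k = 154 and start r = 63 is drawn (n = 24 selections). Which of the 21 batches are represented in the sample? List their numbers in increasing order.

Consecutive selections differ by k = 154, so their batch numbers differ by 154 mod 21 = 7.
gcd(154, 21) = 7, so the sample visits 21/7 = 3 distinct residues mod 21.
Start 63 is batch 21; the batches hit are 7, 14, 21.

7, 14, 21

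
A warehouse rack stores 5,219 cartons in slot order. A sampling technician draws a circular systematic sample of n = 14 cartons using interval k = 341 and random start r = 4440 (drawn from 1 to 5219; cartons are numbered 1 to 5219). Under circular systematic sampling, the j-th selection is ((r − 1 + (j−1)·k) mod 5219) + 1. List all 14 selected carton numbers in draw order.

4440, 4781, 5122, 244, 585, 926, 1267, 1608, 1949, 2290, 2631, 2972, 3313, 3654

Selection 1: 4440
Selection 2: 4440 + 341 = 4781
Selection 3: 4781 + 341 = 5122
Selection 4: 5122 + 341 = 5463 → 5463 − 5219 = 244
Selection 5: 244 + 341 = 585
Selection 6: 585 + 341 = 926
Selection 7: 926 + 341 = 1267
Selection 8: 1267 + 341 = 1608
Selection 9: 1608 + 341 = 1949
Selection 10: 1949 + 341 = 2290
Selection 11: 2290 + 341 = 2631
Selection 12: 2631 + 341 = 2972
Selection 13: 2972 + 341 = 3313
Selection 14: 3313 + 341 = 3654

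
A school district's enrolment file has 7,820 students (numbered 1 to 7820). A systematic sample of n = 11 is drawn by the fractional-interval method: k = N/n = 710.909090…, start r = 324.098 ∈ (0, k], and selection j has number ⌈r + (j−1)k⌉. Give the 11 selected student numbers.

j=1: r + 0k = 324.098 → ⌈·⌉ = 325
j=2: r + 1k = 1035.007090… → ⌈·⌉ = 1036
j=3: r + 2k = 1745.916181… → ⌈·⌉ = 1746
j=4: r + 3k = 2456.825272… → ⌈·⌉ = 2457
j=5: r + 4k = 3167.734363… → ⌈·⌉ = 3168
j=6: r + 5k = 3878.643454… → ⌈·⌉ = 3879
j=7: r + 6k = 4589.552545… → ⌈·⌉ = 4590
j=8: r + 7k = 5300.461636… → ⌈·⌉ = 5301
j=9: r + 8k = 6011.370727… → ⌈·⌉ = 6012
j=10: r + 9k = 6722.279818… → ⌈·⌉ = 6723
j=11: r + 10k = 7433.188909… → ⌈·⌉ = 7434

325, 1036, 1746, 2457, 3168, 3879, 4590, 5301, 6012, 6723, 7434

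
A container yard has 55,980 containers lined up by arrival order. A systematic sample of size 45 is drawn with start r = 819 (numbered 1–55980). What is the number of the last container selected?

55555

k = 55980/45 = 1244
45th selection = r + (45−1)·k = 819 + 44×1244 = 819 + 54736 = 55555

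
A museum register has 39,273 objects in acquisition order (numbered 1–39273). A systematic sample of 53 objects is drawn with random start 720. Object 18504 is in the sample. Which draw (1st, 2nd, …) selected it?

25

k = 39273/53 = 741
position = (18504 − 720)/741 + 1 = 17784/741 + 1 = 24 + 1 = 25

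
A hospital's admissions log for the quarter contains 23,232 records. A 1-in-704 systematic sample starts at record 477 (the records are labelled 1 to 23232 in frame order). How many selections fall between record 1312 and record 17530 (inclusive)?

23

k = 704
First selection ≥ 1312: 477 + ⌈(1312−477)/704⌉·704 = 477 + 2×704 = 1885
Last selection ≤ 17530: 477 + ⌊(17530−477)/704⌋·704 = 477 + 24×704 = 17373
Count = 24 − 2 + 1 = 23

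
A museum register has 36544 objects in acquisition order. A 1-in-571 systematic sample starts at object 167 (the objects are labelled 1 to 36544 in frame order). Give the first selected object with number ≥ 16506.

k = 571
Steps past start: ⌈(16506 − 167)/571⌉ = ⌈16339/571⌉ = 29
Selected object: 167 + 29×571 = 16726

16726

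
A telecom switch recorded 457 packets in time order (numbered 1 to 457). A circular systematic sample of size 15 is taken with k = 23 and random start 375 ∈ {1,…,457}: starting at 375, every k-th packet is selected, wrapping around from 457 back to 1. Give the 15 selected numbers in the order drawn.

375, 398, 421, 444, 10, 33, 56, 79, 102, 125, 148, 171, 194, 217, 240

Selection 1: 375
Selection 2: 375 + 23 = 398
Selection 3: 398 + 23 = 421
Selection 4: 421 + 23 = 444
Selection 5: 444 + 23 = 467 → 467 − 457 = 10
Selection 6: 10 + 23 = 33
Selection 7: 33 + 23 = 56
Selection 8: 56 + 23 = 79
Selection 9: 79 + 23 = 102
Selection 10: 102 + 23 = 125
Selection 11: 125 + 23 = 148
Selection 12: 148 + 23 = 171
Selection 13: 171 + 23 = 194
Selection 14: 194 + 23 = 217
Selection 15: 217 + 23 = 240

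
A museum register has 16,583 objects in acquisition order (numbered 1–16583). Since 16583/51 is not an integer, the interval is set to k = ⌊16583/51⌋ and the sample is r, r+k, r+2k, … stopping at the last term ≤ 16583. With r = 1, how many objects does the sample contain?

k = ⌊16583/51⌋ = 325
Achieved size = ⌊(16583 − 1)/325⌋ + 1 = ⌊16582/325⌋ + 1 = 51 + 1 = 52
(last selection: 1 + 51×325 = 16576 ≤ 16583; next would be 16901 > 16583)

52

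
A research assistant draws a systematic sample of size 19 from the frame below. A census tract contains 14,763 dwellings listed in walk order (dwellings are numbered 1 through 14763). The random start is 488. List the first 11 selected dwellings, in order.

k = N/n = 14763/19 = 777
dwelling 1: 488
dwelling 2: 488 + 777 = 1265
dwelling 3: 1265 + 777 = 2042
dwelling 4: 2042 + 777 = 2819
dwelling 5: 2819 + 777 = 3596
dwelling 6: 3596 + 777 = 4373
dwelling 7: 4373 + 777 = 5150
dwelling 8: 5150 + 777 = 5927
dwelling 9: 5927 + 777 = 6704
dwelling 10: 6704 + 777 = 7481
dwelling 11: 7481 + 777 = 8258

488, 1265, 2042, 2819, 3596, 4373, 5150, 5927, 6704, 7481, 8258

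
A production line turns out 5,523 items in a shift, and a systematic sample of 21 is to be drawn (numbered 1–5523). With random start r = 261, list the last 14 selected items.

k = N/n = 5523/21 = 263
8th selection = 261 + 7×263 = 2102
9th: 2102 + 263 = 2365
10th: 2365 + 263 = 2628
11th: 2628 + 263 = 2891
12th: 2891 + 263 = 3154
13th: 3154 + 263 = 3417
14th: 3417 + 263 = 3680
15th: 3680 + 263 = 3943
16th: 3943 + 263 = 4206
17th: 4206 + 263 = 4469
18th: 4469 + 263 = 4732
19th: 4732 + 263 = 4995
20th: 4995 + 263 = 5258
21st: 5258 + 263 = 5521

2102, 2365, 2628, 2891, 3154, 3417, 3680, 3943, 4206, 4469, 4732, 4995, 5258, 5521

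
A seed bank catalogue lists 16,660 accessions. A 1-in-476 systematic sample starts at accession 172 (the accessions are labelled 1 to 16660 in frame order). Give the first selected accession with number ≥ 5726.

5884

k = 476
Steps past start: ⌈(5726 − 172)/476⌉ = ⌈5554/476⌉ = 12
Selected accession: 172 + 12×476 = 5884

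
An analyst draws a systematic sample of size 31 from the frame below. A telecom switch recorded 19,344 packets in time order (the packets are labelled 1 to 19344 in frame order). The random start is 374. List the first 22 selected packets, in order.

374, 998, 1622, 2246, 2870, 3494, 4118, 4742, 5366, 5990, 6614, 7238, 7862, 8486, 9110, 9734, 10358, 10982, 11606, 12230, 12854, 13478

k = N/n = 19344/31 = 624
packet 1: 374
packet 2: 374 + 624 = 998
packet 3: 998 + 624 = 1622
packet 4: 1622 + 624 = 2246
packet 5: 2246 + 624 = 2870
packet 6: 2870 + 624 = 3494
packet 7: 3494 + 624 = 4118
packet 8: 4118 + 624 = 4742
packet 9: 4742 + 624 = 5366
packet 10: 5366 + 624 = 5990
packet 11: 5990 + 624 = 6614
packet 12: 6614 + 624 = 7238
packet 13: 7238 + 624 = 7862
packet 14: 7862 + 624 = 8486
packet 15: 8486 + 624 = 9110
packet 16: 9110 + 624 = 9734
packet 17: 9734 + 624 = 10358
packet 18: 10358 + 624 = 10982
packet 19: 10982 + 624 = 11606
packet 20: 11606 + 624 = 12230
packet 21: 12230 + 624 = 12854
packet 22: 12854 + 624 = 13478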